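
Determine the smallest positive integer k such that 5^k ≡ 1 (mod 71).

The order of 5 must divide φ(71) = 71 − 1 = 70 = 2 · 5 · 7.
Divisors of 70: 1, 2, 5, 7, 10, 14, 35, 70.
Test each divisor d:
5^1 ≡ 5
5^2 ≡ 25
5^5 ≡ 1
The smallest such exponent is 5, so the order of 5 is 5.

5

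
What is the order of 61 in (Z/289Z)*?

272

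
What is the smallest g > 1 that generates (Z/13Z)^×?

φ(13) = 13 − 1 = 12 = 2^2 · 3.
Test candidates g = 2, 3, … against the prime factors q ∈ {2, 3} of φ(13): g is a generator iff g^(12/q) ≢ 1 for every such q.
g = 2: 2^6 ≡ 12; 2^4 ≡ 3 — none is 1, so 2 is a primitive root.
Hence the least primitive root of 13 is 2.

2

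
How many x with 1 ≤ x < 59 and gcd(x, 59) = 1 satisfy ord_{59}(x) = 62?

0

φ(59) = 59 − 1 = 58 = 2 · 29.
(Z/59Z)^× is cyclic (|G| = 58); a cyclic group of order m has exactly φ(d) elements of each order d | m, and none otherwise.
Here 58 is not a multiple of 62, so there are no elements of order 62.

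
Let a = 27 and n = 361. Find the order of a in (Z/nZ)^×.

ord(27) | φ(361) = φ(19^2) = 19·(19−1) = 342 = 2 · 3^2 · 19.
Divisors of 342: 1, 2, 3, 6, 9, 18, 19, 38, 57, 114, 171, 342.
Check 27^d mod 361 for each divisor in increasing order:
27^1 ≡ 27 (mod 361)
27^2 ≡ 7 (mod 361)
27^3 ≡ 189 (mod 361)
27^6 ≡ 343 (mod 361)
27^9 ≡ 208 (mod 361)
27^18 ≡ 305 (mod 361)
27^19 ≡ 293 (mod 361)
27^38 ≡ 292 (mod 361)
27^57 ≡ 360 (mod 361)
27^114 ≡ 1 (mod 361) ✓
Therefore the multiplicative order of 27 modulo 361 is 114.

114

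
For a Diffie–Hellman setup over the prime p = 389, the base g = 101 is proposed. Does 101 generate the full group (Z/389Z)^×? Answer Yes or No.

Yes

φ(389) = 389 − 1 = 388 = 2^2 · 97.
An element g generates (Z/389Z)^× iff g^(388/q) ≢ 1 (mod 389) for each prime q ∈ {2, 97}.
101^194 ≡ 388 (mod 389)  [q = 2: ≢ 1 ✓]
101^4 ≡ 178 (mod 389)  [q = 97: ≢ 1 ✓]
None equal 1, so ord_389(101) = 388: 101 is a primitive root.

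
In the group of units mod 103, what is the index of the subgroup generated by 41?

By Lagrange's theorem, ord_103(41) divides φ(103) = 103 − 1 = 102 = 2 · 3 · 17.
Divisors of 102: 1, 2, 3, 6, 17, 34, 51, 102.
Compute 41^d (mod 103) for the divisors d until we hit 1:
41^1 ≡ 41 (mod 103)
41^2 ≡ 33 (mod 103)
41^3 ≡ 14 (mod 103)
41^6 ≡ 93 (mod 103)
41^17 ≡ 56 (mod 103)
41^34 ≡ 46 (mod 103)
41^51 ≡ 1 (mod 103) ✓
Thus |⟨41⟩| = ord(41) = 51.
Index = |(Z/103Z)^×| / |⟨41⟩| = 102 / 51 = 2.

2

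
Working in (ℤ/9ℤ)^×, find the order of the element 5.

ord(5) | φ(9) = φ(3^2) = 3·(3−1) = 6 = 2 · 3.
Divisors of 6: 1, 2, 3, 6.
Evaluate successive powers at the divisors of 6:
5^1 ≡ 5 (mod 9)
5^2 ≡ 7 (mod 9)
5^3 ≡ 8 (mod 9)
5^6 ≡ 1 (mod 9) ✓
Hence ord(5) = 6.

6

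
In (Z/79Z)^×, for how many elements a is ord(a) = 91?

0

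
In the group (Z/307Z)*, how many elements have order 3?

2

φ(307) = 307 − 1 = 306 = 2 · 3^2 · 17.
(Z/307Z)^× is cyclic (|G| = 306); a cyclic group of order m has exactly φ(d) elements of each order d | m, and none otherwise.
3 | 306, and φ(3) = 3 − 1 = 2.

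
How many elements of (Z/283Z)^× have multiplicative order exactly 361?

φ(283) = 283 − 1 = 282 = 2 · 3 · 47.
In a cyclic group of order 282, there are φ(d) elements of order d for each divisor d of 282, and zero for non-divisors.
Since 361 ∤ 282, the count is 0.

0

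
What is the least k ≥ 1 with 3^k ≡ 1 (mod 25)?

The order of 3 must divide φ(25) = φ(5^2) = 5·(5−1) = 20 = 2^2 · 5.
Divisors of 20: 1, 2, 4, 5, 10, 20.
Check 3^d mod 25 for each divisor in increasing order:
3^1 ≡ 3
3^2 ≡ 9
3^4 ≡ 6
3^5 ≡ 18
3^10 ≡ 24
3^20 ≡ 1
Therefore the multiplicative order of 3 modulo 25 is 20.

20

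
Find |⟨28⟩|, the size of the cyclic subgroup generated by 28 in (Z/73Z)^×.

72

The order of 28 must divide φ(73) = 73 − 1 = 72 = 2^3 · 3^2.
Divisors of 72: 1, 2, 3, 4, 6, 8, 9, 12, 18, 24, 36, 72.
Check 28^d mod 73 for each divisor in increasing order:
28^1 ≡ 28
28^2 ≡ 54
28^3 ≡ 52
28^4 ≡ 69
28^6 ≡ 3
28^8 ≡ 16
28^9 ≡ 10
28^12 ≡ 9
28^18 ≡ 27
28^24 ≡ 8
28^36 ≡ 72
28^72 ≡ 1
The smallest such exponent is 72, so the order of 28 is 72.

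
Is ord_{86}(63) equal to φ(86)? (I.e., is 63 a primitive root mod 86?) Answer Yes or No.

Yes

φ(86) = φ(2)·φ(43) = 1·42 = 42 = 2 · 3 · 7.
An element g generates (Z/86Z)^× iff g^(42/q) ≢ 1 (mod 86) for each prime q ∈ {2, 3, 7}.
63^21 ≡ 85 (mod 86)  [q = 2: ≢ 1 ✓]
63^14 ≡ 79 (mod 86)  [q = 3: ≢ 1 ✓]
63^6 ≡ 47 (mod 86)  [q = 7: ≢ 1 ✓]
All checks pass, so 63 has order 42 and is a primitive root modulo 86.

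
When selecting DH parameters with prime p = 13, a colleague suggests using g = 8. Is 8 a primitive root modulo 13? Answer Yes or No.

φ(13) = 13 − 1 = 12 = 2^2 · 3.
Test 8^(12/q) mod 13 for each prime factor q of 12:
8^6 ≡ 12 (mod 13)  [q = 2: ≢ 1 ✓]
8^4 ≡ 1 (mod 13)  [q = 3: ≡ 1 ✗]
Since 8^4 ≡ 1, the order of 8 divides 4 < 12, so 8 is not a primitive root.

No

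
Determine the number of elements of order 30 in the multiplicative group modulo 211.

8

φ(211) = 211 − 1 = 210 = 2 · 3 · 5 · 7.
(Z/211Z)^× is cyclic (|G| = 210); a cyclic group of order m has exactly φ(d) elements of each order d | m, and none otherwise.
30 = 2 · 3 · 5 divides 210, and φ(30) = 8.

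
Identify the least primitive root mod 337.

10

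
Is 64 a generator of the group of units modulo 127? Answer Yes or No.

No

φ(127) = 127 − 1 = 126 = 2 · 3^2 · 7.
64 is a primitive root mod 127 iff 64^(φ(127)/q) ≢ 1 for every prime q | φ(127), i.e. q ∈ {2, 3, 7}.
64^63 ≡ 1 (mod 127)  [q = 2: ≡ 1 ✗]
64^42 ≡ 1 (mod 127)  [q = 3: ≡ 1 ✗]
64^18 ≡ 8 (mod 127)  [q = 7: ≢ 1 ✓]
The check at q = 2 fails, so 64 generates a proper subgroup.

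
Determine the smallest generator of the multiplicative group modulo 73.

5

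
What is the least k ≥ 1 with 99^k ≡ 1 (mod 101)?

100

The order of 99 must divide φ(101) = 101 − 1 = 100 = 2^2 · 5^2.
Divisors of 100: 1, 2, 4, 5, 10, 20, 25, 50, 100.
Check 99^d mod 101 for each divisor in increasing order:
99^1 ≡ 99 (mod 101)
99^2 ≡ 4 (mod 101)
99^4 ≡ 16 (mod 101)
99^5 ≡ 69 (mod 101)
99^10 ≡ 14 (mod 101)
99^20 ≡ 95 (mod 101)
99^25 ≡ 91 (mod 101)
99^50 ≡ 100 (mod 101)
99^100 ≡ 1 (mod 101) ✓
Hence ord(99) = 100.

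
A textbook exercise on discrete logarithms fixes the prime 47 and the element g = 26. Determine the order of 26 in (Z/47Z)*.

46

Since 26 ∈ (Z/47Z)^×, its order divides φ(47) = 47 − 1 = 46 = 2 · 23.
Divisors of 46: 1, 2, 23, 46.
Check 26^d mod 47 for each divisor in increasing order:
26^1 ≡ 26
26^2 ≡ 18
26^23 ≡ 46
26^46 ≡ 1
Hence ord(26) = 46.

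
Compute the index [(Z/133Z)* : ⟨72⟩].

ord(72) | φ(133) = φ(7·19) = (7−1)·(19−1) = 6·18 = 108 = 2^2 · 3^3.
Divisors of 108: 1, 2, 3, 4, 6, 9, 12, 18, 27, 36, 54, 108.
Test each divisor d:
72^1 ≡ 72
72^2 ≡ 130
72^3 ≡ 50
72^4 ≡ 9
72^6 ≡ 106
72^9 ≡ 113
72^12 ≡ 64
72^18 ≡ 1
The order of 72 is 18, so the subgroup it generates has 18 elements.
The index is φ(133) / ord(72) = 108 / 18 = 6.

6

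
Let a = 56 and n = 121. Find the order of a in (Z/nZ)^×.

11

Since 56 ∈ (Z/121Z)^×, its order divides φ(121) = φ(11^2) = 11·(11−1) = 110 = 2 · 5 · 11.
Divisors of 110: 1, 2, 5, 10, 11, 22, 55, 110.
Test each divisor d:
56^1 ≡ 56 (mod 121)
56^2 ≡ 111 (mod 121)
56^5 ≡ 34 (mod 121)
56^10 ≡ 67 (mod 121)
56^11 ≡ 1 (mod 121) ✓
Therefore the multiplicative order of 56 modulo 121 is 11.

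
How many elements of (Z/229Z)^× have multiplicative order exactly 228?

72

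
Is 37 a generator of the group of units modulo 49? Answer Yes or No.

No

φ(49) = φ(7^2) = 7·(7−1) = 42 = 2 · 3 · 7.
An element g generates (Z/49Z)^× iff g^(42/q) ≢ 1 (mod 49) for each prime q ∈ {2, 3, 7}.
37^21 ≡ 1 (mod 49)  [q = 2: ≡ 1 ✗]
37^14 ≡ 18 (mod 49)  [q = 3: ≢ 1 ✓]
37^6 ≡ 22 (mod 49)  [q = 7: ≢ 1 ✓]
37^21 ≡ 1 shows ord(37) | 21, strictly less than φ(49); not a primitive root.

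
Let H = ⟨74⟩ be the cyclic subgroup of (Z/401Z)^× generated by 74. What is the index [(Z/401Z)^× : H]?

The order of 74 must divide φ(401) = 401 − 1 = 400 = 2^4 · 5^2.
Divisors of 400: 1, 2, 4, 5, 8, 10, 16, 20, 25, 40, 50, 80, 100, 200, 400.
Evaluate successive powers at the divisors of 400:
74^1 ≡ 74
74^2 ≡ 263
74^4 ≡ 197
74^5 ≡ 142
74^8 ≡ 313
74^10 ≡ 114
74^16 ≡ 125
74^20 ≡ 164
74^25 ≡ 30
74^40 ≡ 29
74^50 ≡ 98
74^80 ≡ 39
74^100 ≡ 381
74^200 ≡ 400
74^400 ≡ 1
So ord_401(74) = 400, hence |⟨74⟩| = 400.
[(Z/401Z)^× : ⟨74⟩] = 400/400 = 1.

1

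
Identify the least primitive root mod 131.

φ(131) = 131 − 1 = 130 = 2 · 5 · 13.
g is a primitive root iff g^(130/q) ≢ 1 (mod 131) for each prime q ∈ {2, 5, 13}.
g = 2: 2^65 ≡ 130; 2^26 ≡ 53; 2^10 ≡ 107 — none is 1, so 2 is a primitive root.
The smallest primitive root modulo 131 is 2.

2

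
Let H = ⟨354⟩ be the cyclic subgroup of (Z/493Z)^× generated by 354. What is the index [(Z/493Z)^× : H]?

4

ord(354) | φ(493) = φ(17·29) = (17−1)·(29−1) = 16·28 = 448 = 2^6 · 7.
Divisors of 448: 1, 2, 4, 7, 8, 14, 16, 28, 32, 56, 64, 112, 224, 448.
Compute 354^d (mod 493) for the divisors d until we hit 1:
354^1 ≡ 354
354^2 ≡ 94
354^4 ≡ 455
354^7 ≡ 57
354^8 ≡ 458
354^14 ≡ 291
354^16 ≡ 239
354^28 ≡ 378
354^32 ≡ 426
354^56 ≡ 407
354^64 ≡ 52
354^112 ≡ 1
Thus |⟨354⟩| = ord(354) = 112.
The index is φ(493) / ord(354) = 448 / 112 = 4.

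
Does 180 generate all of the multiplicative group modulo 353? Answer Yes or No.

Yes

φ(353) = 353 − 1 = 352 = 2^5 · 11.
180 is a primitive root mod 353 iff 180^(φ(353)/q) ≢ 1 for every prime q | φ(353), i.e. q ∈ {2, 11}.
180^176 ≡ 352 (mod 353)  [q = 2: ≢ 1 ✓]
180^32 ≡ 140 (mod 353)  [q = 11: ≢ 1 ✓]
All checks pass, so 180 has order 352 and is a primitive root modulo 353.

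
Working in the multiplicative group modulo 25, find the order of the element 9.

By Lagrange's theorem, ord_25(9) divides φ(25) = φ(5^2) = 5·(5−1) = 20 = 2^2 · 5.
Divisors of 20: 1, 2, 4, 5, 10, 20.
Check 9^d mod 25 for each divisor in increasing order:
9^1 ≡ 9 (mod 25)
9^2 ≡ 6 (mod 25)
9^4 ≡ 11 (mod 25)
9^5 ≡ 24 (mod 25)
9^10 ≡ 1 (mod 25) ✓
So ord_25(9) = 10.

10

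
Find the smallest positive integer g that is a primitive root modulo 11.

2

φ(11) = 11 − 1 = 10 = 2 · 5.
g is a primitive root iff g^(10/q) ≢ 1 (mod 11) for each prime q ∈ {2, 5}.
g = 2: 2^5 ≡ 10; 2^2 ≡ 4 — none is 1, so 2 is a primitive root.
The smallest primitive root modulo 11 is 2.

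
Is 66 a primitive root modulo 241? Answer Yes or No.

Yes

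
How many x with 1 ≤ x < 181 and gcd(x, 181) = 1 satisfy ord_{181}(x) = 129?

0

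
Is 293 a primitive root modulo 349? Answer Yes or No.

No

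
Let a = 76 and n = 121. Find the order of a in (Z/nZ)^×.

22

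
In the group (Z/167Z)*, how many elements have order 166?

82

φ(167) = 167 − 1 = 166 = 2 · 83.
(Z/167Z)^× is cyclic (|G| = 166); a cyclic group of order m has exactly φ(d) elements of each order d | m, and none otherwise.
166 = 2 · 83 divides 166, and φ(166) = 82.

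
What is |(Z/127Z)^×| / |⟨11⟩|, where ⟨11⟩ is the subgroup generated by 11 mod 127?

The order of 11 must divide φ(127) = 127 − 1 = 126 = 2 · 3^2 · 7.
Divisors of 126: 1, 2, 3, 6, 7, 9, 14, 18, 21, 42, 63, 126.
Check 11^d mod 127 for each divisor in increasing order:
11^1 ≡ 11 (mod 127)
11^2 ≡ 121 (mod 127)
11^3 ≡ 61 (mod 127)
11^6 ≡ 38 (mod 127)
11^7 ≡ 37 (mod 127)
11^9 ≡ 32 (mod 127)
11^14 ≡ 99 (mod 127)
11^18 ≡ 8 (mod 127)
11^21 ≡ 107 (mod 127)
11^42 ≡ 19 (mod 127)
11^63 ≡ 1 (mod 127) ✓
The order of 11 is 63, so the subgroup it generates has 63 elements.
[(Z/127Z)^× : ⟨11⟩] = 126/63 = 2.

2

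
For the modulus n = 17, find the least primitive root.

φ(17) = 17 − 1 = 16 = 2^4.
Test candidates g = 2, 3, … against the prime factors q ∈ {2} of φ(17): g is a generator iff g^(16/q) ≢ 1 for every such q.
g = 2: 2^8 ≡ 1 — hits 1, so not a primitive root.
g = 3: 3^8 ≡ 16 — none is 1, so 3 is a primitive root.
The smallest primitive root modulo 17 is 3.

3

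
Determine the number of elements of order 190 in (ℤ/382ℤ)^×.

72

φ(382) = φ(2)·φ(191) = 1·190 = 190 = 2 · 5 · 19.
(Z/382Z)^× is cyclic (|G| = 190); a cyclic group of order m has exactly φ(d) elements of each order d | m, and none otherwise.
190 = 2 · 5 · 19 divides 190, and φ(190) = 72.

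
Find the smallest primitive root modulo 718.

7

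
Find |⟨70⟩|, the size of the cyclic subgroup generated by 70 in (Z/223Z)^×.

ord(70) | φ(223) = 223 − 1 = 222 = 2 · 3 · 37.
Divisors of 222: 1, 2, 3, 6, 37, 74, 111, 222.
Check 70^d mod 223 for each divisor in increasing order:
70^1 ≡ 70 (mod 223)
70^2 ≡ 217 (mod 223)
70^3 ≡ 26 (mod 223)
70^6 ≡ 7 (mod 223)
70^37 ≡ 40 (mod 223)
70^74 ≡ 39 (mod 223)
70^111 ≡ 222 (mod 223)
70^222 ≡ 1 (mod 223) ✓
The smallest such exponent is 222, so the order of 70 is 222.

222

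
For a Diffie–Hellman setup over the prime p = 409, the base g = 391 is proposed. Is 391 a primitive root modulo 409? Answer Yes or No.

φ(409) = 409 − 1 = 408 = 2^3 · 3 · 17.
391 is a primitive root mod 409 iff 391^(φ(409)/q) ≢ 1 for every prime q | φ(409), i.e. q ∈ {2, 3, 17}.
391^204 ≡ 1 (mod 409)  [q = 2: ≡ 1 ✗]
391^136 ≡ 53 (mod 409)  [q = 3: ≢ 1 ✓]
391^24 ≡ 82 (mod 409)  [q = 17: ≢ 1 ✓]
391^204 ≡ 1 shows ord(391) | 204, strictly less than φ(409); not a primitive root.

No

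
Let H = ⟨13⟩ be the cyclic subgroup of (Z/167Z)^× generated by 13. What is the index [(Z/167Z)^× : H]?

By Lagrange's theorem, ord_167(13) divides φ(167) = 167 − 1 = 166 = 2 · 83.
Divisors of 166: 1, 2, 83, 166.
Evaluate successive powers at the divisors of 166:
13^1 ≡ 13 (mod 167)
13^2 ≡ 2 (mod 167)
13^83 ≡ 166 (mod 167)
13^166 ≡ 1 (mod 167) ✓
The order of 13 is 166, so the subgroup it generates has 166 elements.
[(Z/167Z)^× : ⟨13⟩] = 166/166 = 1.

1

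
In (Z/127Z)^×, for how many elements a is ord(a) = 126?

φ(127) = 127 − 1 = 126 = 2 · 3^2 · 7.
(Z/127Z)^× is cyclic (|G| = 126); a cyclic group of order m has exactly φ(d) elements of each order d | m, and none otherwise.
126 = 2 · 3^2 · 7 divides 126, and φ(126) = 36.

36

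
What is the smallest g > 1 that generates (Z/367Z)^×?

6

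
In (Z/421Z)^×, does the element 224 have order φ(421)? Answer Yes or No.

No

φ(421) = 421 − 1 = 420 = 2^2 · 3 · 5 · 7.
224 is a primitive root mod 421 iff 224^(φ(421)/q) ≢ 1 for every prime q | φ(421), i.e. q ∈ {2, 3, 5, 7}.
224^210 ≡ 420 (mod 421)  [q = 2: ≢ 1 ✓]
224^140 ≡ 20 (mod 421)  [q = 3: ≢ 1 ✓]
224^84 ≡ 279 (mod 421)  [q = 5: ≢ 1 ✓]
224^60 ≡ 1 (mod 421)  [q = 7: ≡ 1 ✗]
The check at q = 7 fails, so 224 generates a proper subgroup.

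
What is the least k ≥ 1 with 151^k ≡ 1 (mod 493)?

56

By Lagrange's theorem, ord_493(151) divides φ(493) = φ(17·29) = (17−1)·(29−1) = 16·28 = 448 = 2^6 · 7.
Divisors of 448: 1, 2, 4, 7, 8, 14, 16, 28, 32, 56, 64, 112, 224, 448.
Evaluate successive powers at the divisors of 448:
151^1 ≡ 151 (mod 493)
151^2 ≡ 123 (mod 493)
151^4 ≡ 339 (mod 493)
151^7 ≡ 144 (mod 493)
151^8 ≡ 52 (mod 493)
151^14 ≡ 30 (mod 493)
151^16 ≡ 239 (mod 493)
151^28 ≡ 407 (mod 493)
151^32 ≡ 426 (mod 493)
151^56 ≡ 1 (mod 493) ✓
So ord_493(151) = 56.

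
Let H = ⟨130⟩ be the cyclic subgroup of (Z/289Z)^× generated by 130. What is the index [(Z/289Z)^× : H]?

1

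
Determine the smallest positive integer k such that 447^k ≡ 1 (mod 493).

16

By Lagrange's theorem, ord_493(447) divides φ(493) = φ(17·29) = (17−1)·(29−1) = 16·28 = 448 = 2^6 · 7.
Divisors of 448: 1, 2, 4, 7, 8, 14, 16, 28, 32, 56, 64, 112, 224, 448.
Test each divisor d:
447^1 ≡ 447
447^2 ≡ 144
447^4 ≡ 30
447^7 ≡ 452
447^8 ≡ 407
447^14 ≡ 202
447^16 ≡ 1
Hence ord(447) = 16.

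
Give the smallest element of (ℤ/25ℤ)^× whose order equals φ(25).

φ(25) = φ(5^2) = 5·(5−1) = 20 = 2^2 · 5.
g is a primitive root iff g^(20/q) ≢ 1 (mod 25) for each prime q ∈ {2, 5}.
g = 2: 2^10 ≡ 24; 2^4 ≡ 16 — none is 1, so 2 is a primitive root.
Hence the least primitive root of 25 is 2.

2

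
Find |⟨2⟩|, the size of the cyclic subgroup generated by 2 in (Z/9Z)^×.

6

The order of 2 must divide φ(9) = φ(3^2) = 3·(3−1) = 6 = 2 · 3.
Divisors of 6: 1, 2, 3, 6.
Test each divisor d:
2^1 ≡ 2 (mod 9)
2^2 ≡ 4 (mod 9)
2^3 ≡ 8 (mod 9)
2^6 ≡ 1 (mod 9) ✓
The smallest such exponent is 6, so the order of 2 is 6.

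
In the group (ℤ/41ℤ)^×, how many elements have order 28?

0

φ(41) = 41 − 1 = 40 = 2^3 · 5.
Since (Z/41Z)^× is cyclic of order 40, the number of elements of order d is φ(d) when d | 40 and 0 otherwise.
Since 28 ∤ 40, the count is 0.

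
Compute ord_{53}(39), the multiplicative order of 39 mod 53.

52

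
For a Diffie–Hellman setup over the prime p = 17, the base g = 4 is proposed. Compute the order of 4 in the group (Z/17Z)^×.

4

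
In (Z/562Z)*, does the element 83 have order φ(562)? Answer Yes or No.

Yes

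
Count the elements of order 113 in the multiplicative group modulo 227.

112

φ(227) = 227 − 1 = 226 = 2 · 113.
(Z/227Z)^× is cyclic (|G| = 226); a cyclic group of order m has exactly φ(d) elements of each order d | m, and none otherwise.
113 | 226, and φ(113) = 113 − 1 = 112.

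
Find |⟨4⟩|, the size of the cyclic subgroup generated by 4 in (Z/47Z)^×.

23

By Lagrange's theorem, ord_47(4) divides φ(47) = 47 − 1 = 46 = 2 · 23.
Divisors of 46: 1, 2, 23, 46.
Check 4^d mod 47 for each divisor in increasing order:
4^1 ≡ 4 (mod 47)
4^2 ≡ 16 (mod 47)
4^23 ≡ 1 (mod 47) ✓
So ord_47(4) = 23.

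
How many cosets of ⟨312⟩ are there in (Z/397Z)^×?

ord(312) | φ(397) = 397 − 1 = 396 = 2^2 · 3^2 · 11.
Divisors of 396: 1, 2, 3, 4, 6, 9, 11, 12, 18, 22, 33, 36, 44, 66, 99, 132, 198, 396.
Compute 312^d (mod 397) for the divisors d until we hit 1:
312^1 ≡ 312
312^2 ≡ 79
312^3 ≡ 34
312^4 ≡ 286
312^6 ≡ 362
312^9 ≡ 1
Thus |⟨312⟩| = ord(312) = 9.
The index is φ(397) / ord(312) = 396 / 9 = 44.

44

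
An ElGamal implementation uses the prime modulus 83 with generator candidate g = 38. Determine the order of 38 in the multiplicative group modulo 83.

41

By Lagrange's theorem, ord_83(38) divides φ(83) = 83 − 1 = 82 = 2 · 41.
Divisors of 82: 1, 2, 41, 82.
Compute 38^d (mod 83) for the divisors d until we hit 1:
38^1 ≡ 38 (mod 83)
38^2 ≡ 33 (mod 83)
38^41 ≡ 1 (mod 83) ✓
Hence ord(38) = 41.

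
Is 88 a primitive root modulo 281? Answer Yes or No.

No

φ(281) = 281 − 1 = 280 = 2^3 · 5 · 7.
88 is a primitive root mod 281 iff 88^(φ(281)/q) ≢ 1 for every prime q | φ(281), i.e. q ∈ {2, 5, 7}.
88^140 ≡ 280 (mod 281)  [q = 2: ≢ 1 ✓]
88^56 ≡ 1 (mod 281)  [q = 5: ≡ 1 ✗]
88^40 ≡ 165 (mod 281)  [q = 7: ≢ 1 ✓]
The check at q = 5 fails, so 88 generates a proper subgroup.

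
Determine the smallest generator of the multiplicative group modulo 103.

φ(103) = 103 − 1 = 102 = 2 · 3 · 17.
g is a primitive root iff g^(102/q) ≢ 1 (mod 103) for each prime q ∈ {2, 3, 17}.
g = 2: 2^51 ≡ 1 — hits 1, so not a primitive root.
g = 3: 3^51 ≡ 102; 3^34 ≡ 1 — hits 1, so not a primitive root.
g = 4: 4^51 ≡ 1 — hits 1, so not a primitive root.
g = 5: 5^51 ≡ 102; 5^34 ≡ 56; 5^6 ≡ 72 — none is 1, so 5 is a primitive root.
Hence the least primitive root of 103 is 5.

5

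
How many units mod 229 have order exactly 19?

φ(229) = 229 − 1 = 228 = 2^2 · 3 · 19.
(Z/229Z)^× is cyclic (|G| = 228); a cyclic group of order m has exactly φ(d) elements of each order d | m, and none otherwise.
19 | 228, and φ(19) = 19 − 1 = 18.

18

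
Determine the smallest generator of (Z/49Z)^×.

3

φ(49) = φ(7^2) = 7·(7−1) = 42 = 2 · 3 · 7.
g is a primitive root iff g^(42/q) ≢ 1 (mod 49) for each prime q ∈ {2, 3, 7}.
g = 2: 2^21 ≡ 1 — hits 1, so not a primitive root.
g = 3: 3^21 ≡ 48; 3^14 ≡ 30; 3^6 ≡ 43 — none is 1, so 3 is a primitive root.
The smallest primitive root modulo 49 is 3.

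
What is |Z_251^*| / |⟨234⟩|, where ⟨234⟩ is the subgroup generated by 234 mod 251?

By Lagrange's theorem, ord_251(234) divides φ(251) = 251 − 1 = 250 = 2 · 5^3.
Divisors of 250: 1, 2, 5, 10, 25, 50, 125, 250.
Evaluate successive powers at the divisors of 250:
234^1 ≡ 234 (mod 251)
234^2 ≡ 38 (mod 251)
234^5 ≡ 50 (mod 251)
234^10 ≡ 241 (mod 251)
234^25 ≡ 231 (mod 251)
234^50 ≡ 149 (mod 251)
234^125 ≡ 250 (mod 251)
234^250 ≡ 1 (mod 251) ✓
The order of 234 is 250, so the subgroup it generates has 250 elements.
The index is φ(251) / ord(234) = 250 / 250 = 1.

1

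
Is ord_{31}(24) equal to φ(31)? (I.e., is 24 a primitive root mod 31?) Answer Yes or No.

Yes

φ(31) = 31 − 1 = 30 = 2 · 3 · 5.
An element g generates (Z/31Z)^× iff g^(30/q) ≢ 1 (mod 31) for each prime q ∈ {2, 3, 5}.
24^15 ≡ 30 (mod 31)  [q = 2: ≢ 1 ✓]
24^10 ≡ 25 (mod 31)  [q = 3: ≢ 1 ✓]
24^6 ≡ 4 (mod 31)  [q = 5: ≢ 1 ✓]
None equal 1, so ord_31(24) = 30: 24 is a primitive root.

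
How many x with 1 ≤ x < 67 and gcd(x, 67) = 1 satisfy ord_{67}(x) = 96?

φ(67) = 67 − 1 = 66 = 2 · 3 · 11.
Since (Z/67Z)^× is cyclic of order 66, the number of elements of order d is φ(d) when d | 66 and 0 otherwise.
96 does not divide 66, so no element of (Z/67Z)^× has order 96.

0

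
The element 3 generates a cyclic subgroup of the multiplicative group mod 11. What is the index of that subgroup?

The order of 3 must divide φ(11) = 11 − 1 = 10 = 2 · 5.
Divisors of 10: 1, 2, 5, 10.
Test each divisor d:
3^1 ≡ 3 (mod 11)
3^2 ≡ 9 (mod 11)
3^5 ≡ 1 (mod 11) ✓
The order of 3 is 5, so the subgroup it generates has 5 elements.
[(Z/11Z)^× : ⟨3⟩] = 10/5 = 2.

2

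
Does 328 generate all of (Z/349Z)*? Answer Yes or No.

φ(349) = 349 − 1 = 348 = 2^2 · 3 · 29.
Test 328^(348/q) mod 349 for each prime factor q of 348:
328^174 ≡ 348 (mod 349)  [q = 2: ≢ 1 ✓]
328^116 ≡ 1 (mod 349)  [q = 3: ≡ 1 ✗]
328^12 ≡ 224 (mod 349)  [q = 29: ≢ 1 ✓]
328^116 ≡ 1 shows ord(328) | 116, strictly less than φ(349); not a primitive root.

No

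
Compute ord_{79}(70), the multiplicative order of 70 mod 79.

By Lagrange's theorem, ord_79(70) divides φ(79) = 79 − 1 = 78 = 2 · 3 · 13.
Divisors of 78: 1, 2, 3, 6, 13, 26, 39, 78.
Test each divisor d:
70^1 ≡ 70 (mod 79)
70^2 ≡ 2 (mod 79)
70^3 ≡ 61 (mod 79)
70^6 ≡ 8 (mod 79)
70^13 ≡ 56 (mod 79)
70^26 ≡ 55 (mod 79)
70^39 ≡ 78 (mod 79)
70^78 ≡ 1 (mod 79) ✓
The smallest such exponent is 78, so the order of 70 is 78.

78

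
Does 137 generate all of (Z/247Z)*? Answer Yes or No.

No

247 = 13 · 19 is a product of two distinct odd primes, so (Z/247Z)^× ≅ (Z/13Z)^× × (Z/19Z)^× is not cyclic.
No primitive root modulo 247 exists; in particular 137 is not one.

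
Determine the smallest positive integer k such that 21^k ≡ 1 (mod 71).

70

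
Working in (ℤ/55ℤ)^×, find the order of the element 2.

20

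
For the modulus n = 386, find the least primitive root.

φ(386) = φ(2)·φ(193) = 1·192 = 192 = 2^6 · 3.
g is a primitive root iff g^(192/q) ≢ 1 (mod 386) for each prime q ∈ {2, 3}.
g = 2: gcd(2, 386) = 2 > 1, not a unit — skip.
g = 3: 3^96 ≡ 1 — hits 1, so not a primitive root.
g = 4: gcd(4, 386) = 2 > 1, not a unit — skip.
g = 5: 5^96 ≡ 385; 5^64 ≡ 277 — none is 1, so 5 is a primitive root.
The smallest primitive root modulo 386 is 5.

5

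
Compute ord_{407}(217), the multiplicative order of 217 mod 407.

180

By Lagrange's theorem, ord_407(217) divides φ(407) = φ(11·37) = (11−1)·(37−1) = 10·36 = 360 = 2^3 · 3^2 · 5.
Divisors of 360: 1, 2, 3, 4, 5, 6, 8, 9, 10, 12, 15, 18, 20, 24, 30, 36, 40, 45, 60, 72, 90, 120, 180, 360.
Compute 217^d (mod 407) for the divisors d until we hit 1:
217^1 ≡ 217
217^2 ≡ 284
217^3 ≡ 171
217^4 ≡ 70
217^5 ≡ 131
217^6 ≡ 344
217^8 ≡ 16
217^9 ≡ 216
217^10 ≡ 67
217^12 ≡ 306
217^15 ≡ 230
217^18 ≡ 258
217^20 ≡ 12
217^24 ≡ 26
217^30 ≡ 397
217^36 ≡ 223
217^40 ≡ 144
217^45 ≡ 142
217^60 ≡ 100
217^72 ≡ 75
217^90 ≡ 221
217^120 ≡ 232
217^180 ≡ 1
Therefore the multiplicative order of 217 modulo 407 is 180.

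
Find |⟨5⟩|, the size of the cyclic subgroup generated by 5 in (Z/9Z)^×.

The order of 5 must divide φ(9) = φ(3^2) = 3·(3−1) = 6 = 2 · 3.
Divisors of 6: 1, 2, 3, 6.
Compute 5^d (mod 9) for the divisors d until we hit 1:
5^1 ≡ 5 (mod 9)
5^2 ≡ 7 (mod 9)
5^3 ≡ 8 (mod 9)
5^6 ≡ 1 (mod 9) ✓
The smallest such exponent is 6, so the order of 5 is 6.

6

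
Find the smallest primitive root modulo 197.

2

φ(197) = 197 − 1 = 196 = 2^2 · 7^2.
g is a primitive root iff g^(196/q) ≢ 1 (mod 197) for each prime q ∈ {2, 7}.
g = 2: 2^98 ≡ 196; 2^28 ≡ 104 — none is 1, so 2 is a primitive root.
Hence the least primitive root of 197 is 2.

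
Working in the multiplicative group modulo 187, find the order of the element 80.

80

The order of 80 must divide φ(187) = φ(11·17) = (11−1)·(17−1) = 10·16 = 160 = 2^5 · 5.
Divisors of 160: 1, 2, 4, 5, 8, 10, 16, 20, 32, 40, 80, 160.
Test each divisor d:
80^1 ≡ 80 (mod 187)
80^2 ≡ 42 (mod 187)
80^4 ≡ 81 (mod 187)
80^5 ≡ 122 (mod 187)
80^8 ≡ 16 (mod 187)
80^10 ≡ 111 (mod 187)
80^16 ≡ 69 (mod 187)
80^20 ≡ 166 (mod 187)
80^32 ≡ 86 (mod 187)
80^40 ≡ 67 (mod 187)
80^80 ≡ 1 (mod 187) ✓
The smallest such exponent is 80, so the order of 80 is 80.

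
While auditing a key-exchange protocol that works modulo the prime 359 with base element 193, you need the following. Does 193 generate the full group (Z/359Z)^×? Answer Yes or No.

φ(359) = 359 − 1 = 358 = 2 · 179.
Test 193^(358/q) mod 359 for each prime factor q of 358:
193^179 ≡ 1 (mod 359)  [q = 2: ≡ 1 ✗]
193^2 ≡ 272 (mod 359)  [q = 179: ≢ 1 ✓]
The check at q = 2 fails, so 193 generates a proper subgroup.

No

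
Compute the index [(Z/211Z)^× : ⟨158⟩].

Since 158 ∈ (Z/211Z)^×, its order divides φ(211) = 211 − 1 = 210 = 2 · 3 · 5 · 7.
Divisors of 210: 1, 2, 3, 5, 6, 7, 10, 14, 15, 21, 30, 35, 42, 70, 105, 210.
Test each divisor d:
158^1 ≡ 158 (mod 211)
158^2 ≡ 66 (mod 211)
158^3 ≡ 89 (mod 211)
158^5 ≡ 177 (mod 211)
158^6 ≡ 114 (mod 211)
158^7 ≡ 77 (mod 211)
158^10 ≡ 101 (mod 211)
158^14 ≡ 21 (mod 211)
158^15 ≡ 153 (mod 211)
158^21 ≡ 140 (mod 211)
158^30 ≡ 199 (mod 211)
158^35 ≡ 197 (mod 211)
158^42 ≡ 188 (mod 211)
158^70 ≡ 196 (mod 211)
158^105 ≡ 210 (mod 211)
158^210 ≡ 1 (mod 211) ✓
The order of 158 is 210, so the subgroup it generates has 210 elements.
[(Z/211Z)^× : ⟨158⟩] = 210/210 = 1.

1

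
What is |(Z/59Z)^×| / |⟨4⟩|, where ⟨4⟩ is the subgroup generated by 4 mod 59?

ord(4) | φ(59) = 59 − 1 = 58 = 2 · 29.
Divisors of 58: 1, 2, 29, 58.
Evaluate successive powers at the divisors of 58:
4^1 ≡ 4 (mod 59)
4^2 ≡ 16 (mod 59)
4^29 ≡ 1 (mod 59) ✓
The order of 4 is 29, so the subgroup it generates has 29 elements.
[(Z/59Z)^× : ⟨4⟩] = 58/29 = 2.

2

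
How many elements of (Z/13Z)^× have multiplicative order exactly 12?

4

φ(13) = 13 − 1 = 12 = 2^2 · 3.
(Z/13Z)^× is cyclic (|G| = 12); a cyclic group of order m has exactly φ(d) elements of each order d | m, and none otherwise.
12 = 2^2 · 3 divides 12, and φ(12) = 4.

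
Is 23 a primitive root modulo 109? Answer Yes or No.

No

φ(109) = 109 − 1 = 108 = 2^2 · 3^3.
It suffices to check that the order of 23 is not a proper divisor of 108: compute 23^(108/q) for q ∈ {2, 3}.
23^54 ≡ 108 (mod 109)  [q = 2: ≢ 1 ✓]
23^36 ≡ 1 (mod 109)  [q = 3: ≡ 1 ✗]
Since 23^36 ≡ 1, the order of 23 divides 36 < 108, so 23 is not a primitive root.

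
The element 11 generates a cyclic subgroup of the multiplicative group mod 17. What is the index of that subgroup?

The order of 11 must divide φ(17) = 17 − 1 = 16 = 2^4.
Divisors of 16: 1, 2, 4, 8, 16.
Test each divisor d:
11^1 ≡ 11 (mod 17)
11^2 ≡ 2 (mod 17)
11^4 ≡ 4 (mod 17)
11^8 ≡ 16 (mod 17)
11^16 ≡ 1 (mod 17) ✓
The order of 11 is 16, so the subgroup it generates has 16 elements.
[(Z/17Z)^× : ⟨11⟩] = 16/16 = 1.

1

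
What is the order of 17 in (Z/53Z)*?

26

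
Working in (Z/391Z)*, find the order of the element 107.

176

ord(107) | φ(391) = φ(17·23) = (17−1)·(23−1) = 16·22 = 352 = 2^5 · 11.
Divisors of 352: 1, 2, 4, 8, 11, 16, 22, 32, 44, 88, 176, 352.
Evaluate successive powers at the divisors of 352:
107^1 ≡ 107
107^2 ≡ 110
107^4 ≡ 370
107^8 ≡ 50
107^11 ≡ 45
107^16 ≡ 154
107^22 ≡ 70
107^32 ≡ 256
107^44 ≡ 208
107^88 ≡ 254
107^176 ≡ 1
The smallest such exponent is 176, so the order of 107 is 176.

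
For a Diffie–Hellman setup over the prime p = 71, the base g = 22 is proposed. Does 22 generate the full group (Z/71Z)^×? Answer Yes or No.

Yes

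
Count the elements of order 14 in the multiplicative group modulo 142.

φ(142) = φ(2)·φ(71) = 1·70 = 70 = 2 · 5 · 7.
Since (Z/142Z)^× is cyclic of order 70, the number of elements of order d is φ(d) when d | 70 and 0 otherwise.
14 = 2 · 7 divides 70, and φ(14) = 6.

6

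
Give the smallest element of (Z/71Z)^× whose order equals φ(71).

7

φ(71) = 71 − 1 = 70 = 2 · 5 · 7.
g is a primitive root iff g^(70/q) ≢ 1 (mod 71) for each prime q ∈ {2, 5, 7}.
g = 2: 2^35 ≡ 1 — hits 1, so not a primitive root.
g = 3: 3^35 ≡ 1 — hits 1, so not a primitive root.
g = 4: 4^35 ≡ 1 — hits 1, so not a primitive root.
g = 5: 5^35 ≡ 1 — hits 1, so not a primitive root.
g = 6: 6^35 ≡ 1 — hits 1, so not a primitive root.
g = 7: 7^35 ≡ 70; 7^14 ≡ 54; 7^10 ≡ 45 — none is 1, so 7 is a primitive root.
The smallest primitive root modulo 71 is 7.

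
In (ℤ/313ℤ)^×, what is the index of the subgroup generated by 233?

By Lagrange's theorem, ord_313(233) divides φ(313) = 313 − 1 = 312 = 2^3 · 3 · 13.
Divisors of 312: 1, 2, 3, 4, 6, 8, 12, 13, 24, 26, 39, 52, 78, 104, 156, 312.
Compute 233^d (mod 313) for the divisors d until we hit 1:
233^1 ≡ 233
233^2 ≡ 140
233^3 ≡ 68
233^4 ≡ 194
233^6 ≡ 242
233^8 ≡ 76
233^12 ≡ 33
233^13 ≡ 177
233^24 ≡ 150
233^26 ≡ 29
233^39 ≡ 125
233^52 ≡ 215
233^78 ≡ 288
233^104 ≡ 214
233^156 ≡ 312
233^312 ≡ 1
So ord_313(233) = 312, hence |⟨233⟩| = 312.
Index = |(Z/313Z)^×| / |⟨233⟩| = 312 / 312 = 1.

1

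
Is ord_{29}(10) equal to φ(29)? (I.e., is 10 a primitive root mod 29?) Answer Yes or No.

Yes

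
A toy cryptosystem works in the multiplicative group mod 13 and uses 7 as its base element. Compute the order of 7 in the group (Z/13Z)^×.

By Lagrange's theorem, ord_13(7) divides φ(13) = 13 − 1 = 12 = 2^2 · 3.
Divisors of 12: 1, 2, 3, 4, 6, 12.
Evaluate successive powers at the divisors of 12:
7^1 ≡ 7 (mod 13)
7^2 ≡ 10 (mod 13)
7^3 ≡ 5 (mod 13)
7^4 ≡ 9 (mod 13)
7^6 ≡ 12 (mod 13)
7^12 ≡ 1 (mod 13) ✓
The smallest such exponent is 12, so the order of 7 is 12.

12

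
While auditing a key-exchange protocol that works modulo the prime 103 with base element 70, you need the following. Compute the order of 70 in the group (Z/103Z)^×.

By Lagrange's theorem, ord_103(70) divides φ(103) = 103 − 1 = 102 = 2 · 3 · 17.
Divisors of 102: 1, 2, 3, 6, 17, 34, 51, 102.
Check 70^d mod 103 for each divisor in increasing order:
70^1 ≡ 70 (mod 103)
70^2 ≡ 59 (mod 103)
70^3 ≡ 10 (mod 103)
70^6 ≡ 100 (mod 103)
70^17 ≡ 57 (mod 103)
70^34 ≡ 56 (mod 103)
70^51 ≡ 102 (mod 103)
70^102 ≡ 1 (mod 103) ✓
The smallest such exponent is 102, so the order of 70 is 102.

102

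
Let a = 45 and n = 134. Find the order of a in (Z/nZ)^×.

ord(45) | φ(134) = φ(2)·φ(67) = 1·66 = 66 = 2 · 3 · 11.
Divisors of 66: 1, 2, 3, 6, 11, 22, 33, 66.
Test each divisor d:
45^1 ≡ 45 (mod 134)
45^2 ≡ 15 (mod 134)
45^3 ≡ 5 (mod 134)
45^6 ≡ 25 (mod 134)
45^11 ≡ 133 (mod 134)
45^22 ≡ 1 (mod 134) ✓
Hence ord(45) = 22.

22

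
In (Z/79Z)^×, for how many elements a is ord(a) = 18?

0

φ(79) = 79 − 1 = 78 = 2 · 3 · 13.
(Z/79Z)^× is cyclic (|G| = 78); a cyclic group of order m has exactly φ(d) elements of each order d | m, and none otherwise.
Here 78 is not a multiple of 18, so there are no elements of order 18.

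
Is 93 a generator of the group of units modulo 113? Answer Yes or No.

Yes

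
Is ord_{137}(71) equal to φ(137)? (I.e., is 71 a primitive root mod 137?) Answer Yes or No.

φ(137) = 137 − 1 = 136 = 2^3 · 17.
It suffices to check that the order of 71 is not a proper divisor of 136: compute 71^(136/q) for q ∈ {2, 17}.
71^68 ≡ 136 (mod 137)  [q = 2: ≢ 1 ✓]
71^8 ≡ 74 (mod 137)  [q = 17: ≢ 1 ✓]
None equal 1, so ord_137(71) = 136: 71 is a primitive root.

Yes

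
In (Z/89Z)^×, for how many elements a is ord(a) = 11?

10

φ(89) = 89 − 1 = 88 = 2^3 · 11.
Since (Z/89Z)^× is cyclic of order 88, the number of elements of order d is φ(d) when d | 88 and 0 otherwise.
11 | 88, and φ(11) = 11 − 1 = 10.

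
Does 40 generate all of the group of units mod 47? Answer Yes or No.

Yes

φ(47) = 47 − 1 = 46 = 2 · 23.
It suffices to check that the order of 40 is not a proper divisor of 46: compute 40^(46/q) for q ∈ {2, 23}.
40^23 ≡ 46 (mod 47)  [q = 2: ≢ 1 ✓]
40^2 ≡ 2 (mod 47)  [q = 23: ≢ 1 ✓]
Every test exponent gives a nontrivial residue, hence 40 generates the full group.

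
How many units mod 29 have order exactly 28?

φ(29) = 29 − 1 = 28 = 2^2 · 7.
(Z/29Z)^× is cyclic (|G| = 28); a cyclic group of order m has exactly φ(d) elements of each order d | m, and none otherwise.
28 = 2^2 · 7 divides 28, and φ(28) = 12.

12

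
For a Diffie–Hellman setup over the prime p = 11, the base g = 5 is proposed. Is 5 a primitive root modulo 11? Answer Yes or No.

No

φ(11) = 11 − 1 = 10 = 2 · 5.
5 is a primitive root mod 11 iff 5^(φ(11)/q) ≢ 1 for every prime q | φ(11), i.e. q ∈ {2, 5}.
5^5 ≡ 1 (mod 11)  [q = 2: ≡ 1 ✗]
5^2 ≡ 3 (mod 11)  [q = 5: ≢ 1 ✓]
5^5 ≡ 1 shows ord(5) | 5, strictly less than φ(11); not a primitive root.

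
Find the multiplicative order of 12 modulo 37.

By Lagrange's theorem, ord_37(12) divides φ(37) = 37 − 1 = 36 = 2^2 · 3^2.
Divisors of 36: 1, 2, 3, 4, 6, 9, 12, 18, 36.
Compute 12^d (mod 37) for the divisors d until we hit 1:
12^1 ≡ 12 (mod 37)
12^2 ≡ 33 (mod 37)
12^3 ≡ 26 (mod 37)
12^4 ≡ 16 (mod 37)
12^6 ≡ 10 (mod 37)
12^9 ≡ 1 (mod 37) ✓
The smallest such exponent is 9, so the order of 12 is 9.

9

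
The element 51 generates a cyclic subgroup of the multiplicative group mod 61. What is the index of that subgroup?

1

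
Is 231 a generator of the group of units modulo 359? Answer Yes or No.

Yes

φ(359) = 359 − 1 = 358 = 2 · 179.
231 is a primitive root mod 359 iff 231^(φ(359)/q) ≢ 1 for every prime q | φ(359), i.e. q ∈ {2, 179}.
231^179 ≡ 358 (mod 359)  [q = 2: ≢ 1 ✓]
231^2 ≡ 229 (mod 359)  [q = 179: ≢ 1 ✓]
Every test exponent gives a nontrivial residue, hence 231 generates the full group.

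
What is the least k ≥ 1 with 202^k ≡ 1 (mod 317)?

By Lagrange's theorem, ord_317(202) divides φ(317) = 317 − 1 = 316 = 2^2 · 79.
Divisors of 316: 1, 2, 4, 79, 158, 316.
Check 202^d mod 317 for each divisor in increasing order:
202^1 ≡ 202 (mod 317)
202^2 ≡ 228 (mod 317)
202^4 ≡ 313 (mod 317)
202^79 ≡ 203 (mod 317)
202^158 ≡ 316 (mod 317)
202^316 ≡ 1 (mod 317) ✓
Hence ord(202) = 316.

316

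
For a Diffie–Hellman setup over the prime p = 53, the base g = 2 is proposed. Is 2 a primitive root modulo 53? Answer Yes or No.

Yes

φ(53) = 53 − 1 = 52 = 2^2 · 13.
2 is a primitive root mod 53 iff 2^(φ(53)/q) ≢ 1 for every prime q | φ(53), i.e. q ∈ {2, 13}.
2^26 ≡ 52 (mod 53)  [q = 2: ≢ 1 ✓]
2^4 ≡ 16 (mod 53)  [q = 13: ≢ 1 ✓]
Every test exponent gives a nontrivial residue, hence 2 generates the full group.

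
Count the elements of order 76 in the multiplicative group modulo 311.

0

φ(311) = 311 − 1 = 310 = 2 · 5 · 31.
(Z/311Z)^× is cyclic (|G| = 310); a cyclic group of order m has exactly φ(d) elements of each order d | m, and none otherwise.
Here 310 is not a multiple of 76, so there are no elements of order 76.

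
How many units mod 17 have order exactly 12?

0

φ(17) = 17 − 1 = 16 = 2^4.
(Z/17Z)^× is cyclic (|G| = 16); a cyclic group of order m has exactly φ(d) elements of each order d | m, and none otherwise.
Since 12 ∤ 16, the count is 0.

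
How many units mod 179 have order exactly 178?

88

φ(179) = 179 − 1 = 178 = 2 · 89.
(Z/179Z)^× is cyclic (|G| = 178); a cyclic group of order m has exactly φ(d) elements of each order d | m, and none otherwise.
178 = 2 · 89 divides 178, and φ(178) = 88.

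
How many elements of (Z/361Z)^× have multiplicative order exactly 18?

6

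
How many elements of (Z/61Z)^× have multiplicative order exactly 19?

0

φ(61) = 61 − 1 = 60 = 2^2 · 3 · 5.
(Z/61Z)^× is cyclic (|G| = 60); a cyclic group of order m has exactly φ(d) elements of each order d | m, and none otherwise.
19 does not divide 60, so no element of (Z/61Z)^× has order 19.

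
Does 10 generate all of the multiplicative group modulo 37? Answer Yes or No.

No

φ(37) = 37 − 1 = 36 = 2^2 · 3^2.
Test 10^(36/q) mod 37 for each prime factor q of 36:
10^18 ≡ 1 (mod 37)  [q = 2: ≡ 1 ✗]
10^12 ≡ 1 (mod 37)  [q = 3: ≡ 1 ✗]
10^18 ≡ 1 shows ord(10) | 18, strictly less than φ(37); not a primitive root.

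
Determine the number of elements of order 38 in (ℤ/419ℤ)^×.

18

φ(419) = 419 − 1 = 418 = 2 · 11 · 19.
In a cyclic group of order 418, there are φ(d) elements of order d for each divisor d of 418, and zero for non-divisors.
38 = 2 · 19 divides 418, and φ(38) = 18.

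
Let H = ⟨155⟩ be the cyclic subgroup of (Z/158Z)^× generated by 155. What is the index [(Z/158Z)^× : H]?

2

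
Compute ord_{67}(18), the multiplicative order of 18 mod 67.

66

By Lagrange's theorem, ord_67(18) divides φ(67) = 67 − 1 = 66 = 2 · 3 · 11.
Divisors of 66: 1, 2, 3, 6, 11, 22, 33, 66.
Compute 18^d (mod 67) for the divisors d until we hit 1:
18^1 ≡ 18
18^2 ≡ 56
18^3 ≡ 3
18^6 ≡ 9
18^11 ≡ 38
18^22 ≡ 37
18^33 ≡ 66
18^66 ≡ 1
Therefore the multiplicative order of 18 modulo 67 is 66.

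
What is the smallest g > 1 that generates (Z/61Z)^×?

2

φ(61) = 61 − 1 = 60 = 2^2 · 3 · 5.
g is a primitive root iff g^(60/q) ≢ 1 (mod 61) for each prime q ∈ {2, 3, 5}.
g = 2: 2^30 ≡ 60; 2^20 ≡ 47; 2^12 ≡ 9 — none is 1, so 2 is a primitive root.
Hence the least primitive root of 61 is 2.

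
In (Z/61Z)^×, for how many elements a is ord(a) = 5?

φ(61) = 61 − 1 = 60 = 2^2 · 3 · 5.
In a cyclic group of order 60, there are φ(d) elements of order d for each divisor d of 60, and zero for non-divisors.
5 | 60, and φ(5) = 5 − 1 = 4.

4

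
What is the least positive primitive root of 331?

3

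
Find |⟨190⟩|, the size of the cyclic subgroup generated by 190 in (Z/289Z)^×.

ord(190) | φ(289) = φ(17^2) = 17·(17−1) = 272 = 2^4 · 17.
Divisors of 272: 1, 2, 4, 8, 16, 17, 34, 68, 136, 272.
Compute 190^d (mod 289) for the divisors d until we hit 1:
190^1 ≡ 190 (mod 289)
190^2 ≡ 264 (mod 289)
190^4 ≡ 47 (mod 289)
190^8 ≡ 186 (mod 289)
190^16 ≡ 205 (mod 289)
190^17 ≡ 224 (mod 289)
190^34 ≡ 179 (mod 289)
190^68 ≡ 251 (mod 289)
190^136 ≡ 288 (mod 289)
190^272 ≡ 1 (mod 289) ✓
So ord_289(190) = 272.

272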